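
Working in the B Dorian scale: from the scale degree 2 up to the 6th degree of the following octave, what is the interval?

Spelling the B Dorian scale: B C# D E F# G# A.
Scale degree 2 = C#; degree 6 (up an octave) = G#.
From C# to G# is 19 semitones, exactly the perfect twelfth.

perfect twelfth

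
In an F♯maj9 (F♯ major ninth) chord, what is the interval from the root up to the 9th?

major ninth

F♯ major ninth: F♯, A♯, C♯, E♯, G♯.
That puts F♯ below G♯.
Counting 9 letters and 14 half steps from F♯ gives a major ninth.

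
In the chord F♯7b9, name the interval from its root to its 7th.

minor 7th

The chord tones of F♯7b9 are F♯, A♯, C♯, E, G.
Root = F♯; 7th = E.
7 letter names make it a seventh; at 10 semitones (a half step narrower than major) the quality is minor.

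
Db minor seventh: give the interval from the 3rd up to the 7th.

Spelling the chord: Db Fb Ab Cb.
3rd = Fb; 7th = Cb.
Counting 5 letters and 7 half steps from Fb gives a perfect fifth.

perfect fifth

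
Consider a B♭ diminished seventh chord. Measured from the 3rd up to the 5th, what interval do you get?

B♭°7 (B♭ diminished seventh): B♭-D♭-F♭-A𝄫.
3rd = D♭; 5th = F♭.
3 letter names make it a third; at 3 semitones (a half step narrower than major) the quality is minor.

minor 3rd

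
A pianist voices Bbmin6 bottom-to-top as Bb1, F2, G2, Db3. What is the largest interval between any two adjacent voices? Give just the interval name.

P5

Adjacent intervals: Bb1→F2 = perfect fifth; F2→G2 = major second; G2→Db3 = diminished fifth.
The largest is Bb1 to F2, a perfect fifth (7 semitones).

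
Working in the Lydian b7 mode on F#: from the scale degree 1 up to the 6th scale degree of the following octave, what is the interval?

Spelling the Lydian b7 mode on F#: F# G# A# B# C# D# E.
So we need the interval from F# up to D#.
Counting 13 letters and 21 half steps from F# gives a major thirteenth.

major thirteenth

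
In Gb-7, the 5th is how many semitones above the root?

7

The chord tones of Gb minor seventh are Gb Bbb Db Fb.
Gb to Db is a perfect fifth: 7 semitones.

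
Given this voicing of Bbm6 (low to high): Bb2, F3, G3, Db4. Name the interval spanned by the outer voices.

The outer voices are Bb2 and Db4.
From Bb to Db: 15 semitones over a tenth = minor.

m10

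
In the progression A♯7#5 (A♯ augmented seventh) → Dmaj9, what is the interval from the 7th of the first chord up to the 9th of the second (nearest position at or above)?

A♯7#5 (A♯ augmented seventh) has G♯ as its 7th, and Dmaj9 has E as its 9th.
G♯ up to E is 8 semitones, a half step narrower than a major sixth, so the interval is minor.

minor sixth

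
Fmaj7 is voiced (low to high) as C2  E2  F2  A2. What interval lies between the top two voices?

Those voices are F2 and A2.
F up to A spans 3 letter names and 4 semitones — a major third.

major 3rd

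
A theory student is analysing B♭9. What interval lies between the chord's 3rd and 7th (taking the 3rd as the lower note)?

diminished 5th

The chord tones of B♭ dominant ninth are B♭-D-F-A♭-C.
The 3rd is D and the 7th is A♭.
D up to A♭ is 6 semitones, a half step narrower than a perfect fifth, so the interval is diminished.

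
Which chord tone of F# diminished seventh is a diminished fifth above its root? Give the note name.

C

Spelling the chord: F#–A–C–Eb.
The root is F#. A diminished fifth above F# is C.
C is the chord's 5th.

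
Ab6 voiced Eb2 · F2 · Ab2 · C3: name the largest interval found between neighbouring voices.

major 3rd

Adjacent intervals: Eb2→F2 = major second; F2→Ab2 = minor third; Ab2→C3 = major third.
The largest is Ab2 to C3, a major third (4 semitones).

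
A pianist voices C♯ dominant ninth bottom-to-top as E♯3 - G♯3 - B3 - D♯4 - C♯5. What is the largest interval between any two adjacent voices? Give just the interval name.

Adjacent intervals: E♯3→G♯3 = minor third; G♯3→B3 = minor third; B3→D♯4 = major third; D♯4→C♯5 = minor seventh.
The largest is D♯4 to C♯5, a minor seventh (10 semitones).

m7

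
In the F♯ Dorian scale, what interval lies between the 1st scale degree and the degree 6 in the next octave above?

major thirteenth

The scale runs F♯ G♯ A B C♯ D♯ E.
So we need the interval from F♯ up to D♯.
Counting 13 letters and 21 half steps from F♯ gives a major thirteenth.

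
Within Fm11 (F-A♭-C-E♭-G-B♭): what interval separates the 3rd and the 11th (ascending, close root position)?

major 9th

3rd = A♭; 11th = B♭.
Counting 9 letters and 14 half steps from A♭ gives a major ninth.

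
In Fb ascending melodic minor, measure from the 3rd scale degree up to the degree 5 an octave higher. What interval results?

The scale runs Fb Gb Abb Bbb Cb Db Eb.
That puts Abb below Cb.
Counting 10 letters and 16 half steps from Abb gives a major tenth.

major 10th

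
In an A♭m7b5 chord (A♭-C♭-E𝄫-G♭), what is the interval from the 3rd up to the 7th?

The 3rd is C♭ and the 7th is G♭.
Counting 5 letters and 7 half steps from C♭ gives a perfect fifth.

perfect fifth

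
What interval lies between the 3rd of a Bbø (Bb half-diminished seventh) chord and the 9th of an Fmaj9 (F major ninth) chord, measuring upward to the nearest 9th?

The 3rd of Bbø (Bb half-diminished seventh) is Db; the 9th of Fmaj9 (F major ninth) is G.
From Db to G: 6 semitones over a fourth = augmented.

augmented 4th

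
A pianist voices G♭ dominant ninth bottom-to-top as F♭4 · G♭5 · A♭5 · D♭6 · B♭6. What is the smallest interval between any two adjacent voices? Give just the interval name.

major second

Adjacent intervals: F♭4→G♭5 = major ninth; G♭5→A♭5 = major second; A♭5→D♭6 = perfect fourth; D♭6→B♭6 = major sixth.
The smallest is G♭5 to A♭5, a major second (2 semitones).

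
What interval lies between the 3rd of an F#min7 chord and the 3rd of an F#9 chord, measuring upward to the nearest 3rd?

F#min7 has A as its 3rd, and F#9 has A# as its 3rd.
From A to A#: 1 semitone over a unison = augmented.

augmented unison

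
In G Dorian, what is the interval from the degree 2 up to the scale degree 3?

G dorian: G A Bb C D E F.
Degree 2 = A; scale degree 3 = Bb.
A up to Bb is 1 semitone, a half step narrower than a major second, so the interval is minor.

minor second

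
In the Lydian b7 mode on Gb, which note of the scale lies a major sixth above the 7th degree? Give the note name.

The scale is Gb Ab Bb C Db Eb Fb.
The 7th degree is Fb; a major sixth above that is Db — scale degree 5.

Db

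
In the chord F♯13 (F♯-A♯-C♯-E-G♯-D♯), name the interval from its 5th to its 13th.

The 5th is C♯ and the 13th is D♯.
Counting 9 letters and 14 half steps from C♯ gives a major ninth.

major 9th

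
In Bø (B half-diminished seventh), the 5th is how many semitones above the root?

6

Spelling the chord: B D F A.
B to F is a diminished fifth: 6 semitones.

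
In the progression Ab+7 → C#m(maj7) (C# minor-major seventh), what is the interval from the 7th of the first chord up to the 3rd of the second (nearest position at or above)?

augmented 6th

Ab+7 has Gb as its 7th, and C#m(maj7) (C# minor-major seventh) has E as its 3rd.
From Gb to E: 10 semitones over a sixth = augmented.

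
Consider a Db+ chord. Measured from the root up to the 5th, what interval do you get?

augmented fifth

Dbaug is spelled Db–F–A.
That puts Db below A.
Db up to A is 8 semitones, a half step wider than a perfect fifth, so the interval is augmented.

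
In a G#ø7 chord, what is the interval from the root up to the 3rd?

minor third

The chord tones of G#ø7 (G# half-diminished seventh) are G# B D F#.
So we need the interval from G# up to B.
G# up to B is 3 semitones, a half step narrower than a major third, so the interval is minor.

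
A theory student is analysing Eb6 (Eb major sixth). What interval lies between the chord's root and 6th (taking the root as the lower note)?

Eb major sixth: Eb, G, Bb, C.
So we need the interval from Eb up to C.
Counting 6 letters and 9 half steps from Eb gives a major sixth.

M6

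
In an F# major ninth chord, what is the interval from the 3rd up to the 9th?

m7

F#maj9 is spelled F#, A#, C#, E#, G#.
The 3rd is A# and the 9th is G#.
A# up to G# is 10 semitones, a half step narrower than a major seventh, so the interval is minor.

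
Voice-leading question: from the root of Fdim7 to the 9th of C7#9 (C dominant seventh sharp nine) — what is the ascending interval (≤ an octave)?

augmented sixth

Fdim7 has F as its root, and C7#9 (C dominant seventh sharp nine) has D# as its 9th.
From F to D#: 10 semitones over a sixth = augmented.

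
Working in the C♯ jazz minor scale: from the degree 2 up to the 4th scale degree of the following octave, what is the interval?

m10

The scale runs C♯ D♯ E F♯ G♯ A♯ B♯.
That puts D♯ below F♯.
From D♯ to F♯: 15 semitones over a tenth = minor.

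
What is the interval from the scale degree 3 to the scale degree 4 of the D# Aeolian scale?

Spelling the D# Aeolian scale: D# E# F# G# A# B C#.
So we need the interval from F# up to G#.
F# up to G# spans 2 letter names and 2 semitones — a major second.

major second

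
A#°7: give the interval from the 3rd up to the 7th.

diminished fifth

The chord tones of A#°7 (A# diminished seventh) are A# C# E G.
That puts C# below G.
5 letter names make it a fifth; at 6 semitones (a half step narrower than perfect) the quality is diminished.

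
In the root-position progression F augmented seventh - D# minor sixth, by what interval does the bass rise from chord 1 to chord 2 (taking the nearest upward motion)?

augmented sixth

The roots are F and D#.
F up to D# is 10 semitones, a half step wider than a major sixth, so the interval is augmented.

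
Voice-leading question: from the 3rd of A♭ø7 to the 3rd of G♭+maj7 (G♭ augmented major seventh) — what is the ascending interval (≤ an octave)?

A♭ø7 has C♭ as its 3rd, and G♭+maj7 (G♭ augmented major seventh) has B♭ as its 3rd.
Counting 7 letters and 11 half steps from C♭ gives a major seventh.

M7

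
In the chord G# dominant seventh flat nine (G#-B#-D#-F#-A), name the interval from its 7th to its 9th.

7th = F#; 9th = A.
From F# to A: 3 semitones over a third = minor.

minor third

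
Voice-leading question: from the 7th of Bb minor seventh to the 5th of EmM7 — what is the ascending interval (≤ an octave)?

augmented second

The 7th of Bb minor seventh is Ab; the 5th of EmM7 is B.
Ab up to B is 3 semitones, a half step wider than a major second, so the interval is augmented.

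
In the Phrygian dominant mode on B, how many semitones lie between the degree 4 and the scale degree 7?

The scale is B C D# E F# G A.
E up to A is a perfect fourth — 5 semitones.

5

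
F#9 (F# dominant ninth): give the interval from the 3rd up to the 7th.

diminished fifth

F# dominant ninth: F# A# C# E G#.
The 3rd is A# and the 7th is E.
A# up to E is 6 semitones, a half step narrower than a perfect fifth, so the interval is diminished.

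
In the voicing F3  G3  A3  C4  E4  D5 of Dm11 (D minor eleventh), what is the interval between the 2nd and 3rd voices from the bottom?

Those voices are G3 and A3.
G up to A spans 2 letter names and 2 semitones — a major second.

M2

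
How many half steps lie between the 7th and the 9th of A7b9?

Spelling the chord: A-C#-E-G-Bb.
G to Bb is a minor third: 3 semitones.

3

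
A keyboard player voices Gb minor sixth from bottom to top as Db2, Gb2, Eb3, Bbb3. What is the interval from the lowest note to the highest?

The outer voices are Db2 and Bbb3.
From Db to Bbb: 20 semitones over a thirteenth = minor.

m13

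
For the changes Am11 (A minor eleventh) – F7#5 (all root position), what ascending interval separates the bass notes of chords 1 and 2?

The roots are A and F.
6 letter names make it a sixth; at 8 semitones (a half step narrower than major) the quality is minor.

minor 6th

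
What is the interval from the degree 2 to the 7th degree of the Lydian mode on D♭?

major sixth

Spelling the Lydian mode on D♭: D♭ E♭ F G A♭ B♭ C.
Degree 2 = E♭; 7th degree = C.
From E♭ to C is 9 semitones, exactly the major sixth.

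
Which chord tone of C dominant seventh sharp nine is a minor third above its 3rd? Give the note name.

C7#9: C-E-G-Bb-D#.
The 3rd is E. A minor third above E is G.
G is the chord's 5th.

G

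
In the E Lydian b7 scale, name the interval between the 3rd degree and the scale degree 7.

Spelling the E Lydian b7 scale: E F# G# A# B C# D.
3rd degree = G#; degree 7 = D.
G# up to D is 6 semitones, a half step narrower than a perfect fifth, so the interval is diminished.

diminished fifth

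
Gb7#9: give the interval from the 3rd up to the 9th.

major seventh

Gb7#9: Gb–Bb–Db–Fb–A.
The 3rd is Bb and the 9th is A.
Counting 7 letters and 11 half steps from Bb gives a major seventh.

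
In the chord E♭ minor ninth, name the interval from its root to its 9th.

major ninth

The chord tones of E♭min9 (E♭ minor ninth) are E♭–G♭–B♭–D♭–F.
Root = E♭; 9th = F.
From E♭ to F is 14 semitones, exactly the major ninth.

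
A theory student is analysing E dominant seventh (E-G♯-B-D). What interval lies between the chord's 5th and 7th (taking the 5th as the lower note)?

5th = B; 7th = D.
3 letter names make it a third; at 3 semitones (a half step narrower than major) the quality is minor.

m3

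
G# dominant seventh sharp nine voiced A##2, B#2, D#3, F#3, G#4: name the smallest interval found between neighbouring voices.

Adjacent intervals: A##2→B#2 = minor second; B#2→D#3 = minor third; D#3→F#3 = minor third; F#3→G#4 = major ninth.
The smallest is A##2 to B#2, a minor second (1 semitone).

minor second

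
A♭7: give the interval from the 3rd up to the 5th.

A♭ dominant seventh: A♭ C E♭ G♭.
That puts C below E♭.
From C to E♭: 3 semitones over a third = minor.

minor 3rd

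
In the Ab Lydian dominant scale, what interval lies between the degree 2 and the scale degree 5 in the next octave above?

Spelling the Ab Lydian dominant scale: Ab Bb C D Eb F Gb.
The degree 2 is Bb and the degree 5 (up an octave) is Eb.
Counting 11 letters and 17 half steps from Bb gives a perfect eleventh.

P11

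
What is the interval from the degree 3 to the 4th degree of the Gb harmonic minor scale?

major second

Gb harmonic minor: Gb Ab Bbb Cb Db Ebb F.
Degree 3 = Bbb; scale degree 4 = Cb.
Bbb up to Cb spans 2 letter names and 2 semitones — a major second.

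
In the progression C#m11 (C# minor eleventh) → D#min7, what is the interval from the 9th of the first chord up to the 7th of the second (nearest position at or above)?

minor 7th

C#m11 (C# minor eleventh) has D# as its 9th, and D#min7 has C# as its 7th.
From D# to C#: 10 semitones over a seventh = minor.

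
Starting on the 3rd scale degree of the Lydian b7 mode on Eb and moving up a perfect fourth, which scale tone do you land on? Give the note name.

C

The scale is Eb F G A Bb C Db.
The 3rd scale degree is G; a perfect fourth above that is C — scale degree 6.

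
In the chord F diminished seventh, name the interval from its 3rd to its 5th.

F°7 is spelled F–Ab–Cb–Ebb.
That puts Ab below Cb.
3 letter names make it a third; at 3 semitones (a half step narrower than major) the quality is minor.

minor third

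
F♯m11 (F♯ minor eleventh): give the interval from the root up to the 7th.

Spelling the chord: F♯–A–C♯–E–G♯–B.
Root = F♯; 7th = E.
7 letter names make it a seventh; at 10 semitones (a half step narrower than major) the quality is minor.

minor seventh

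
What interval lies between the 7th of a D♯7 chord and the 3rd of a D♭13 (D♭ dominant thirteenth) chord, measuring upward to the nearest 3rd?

diminished fourth

The 7th of D♯7 is C♯; the 3rd of D♭13 (D♭ dominant thirteenth) is F.
4 letter names make it a fourth; at 4 semitones (a half step narrower than perfect) the quality is diminished.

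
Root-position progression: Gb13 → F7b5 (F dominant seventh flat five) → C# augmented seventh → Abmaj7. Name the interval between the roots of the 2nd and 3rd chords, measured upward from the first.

A5

The roots are F and C#.
5 letter names make it a fifth; at 8 semitones (a half step wider than perfect) the quality is augmented.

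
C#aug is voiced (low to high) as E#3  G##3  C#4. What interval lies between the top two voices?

Those voices are G##3 and C#4.
From G## to C#: 4 semitones over a fourth = diminished.

d4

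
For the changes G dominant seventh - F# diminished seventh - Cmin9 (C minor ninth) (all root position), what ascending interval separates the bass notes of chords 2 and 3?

diminished 5th

The roots are F# and C.
F# up to C is 6 semitones, a half step narrower than a perfect fifth, so the interval is diminished.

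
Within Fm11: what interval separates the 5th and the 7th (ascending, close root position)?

minor third

Spelling the chord: F–Ab–C–Eb–G–Bb.
5th = C; 7th = Eb.
3 letter names make it a third; at 3 semitones (a half step narrower than major) the quality is minor.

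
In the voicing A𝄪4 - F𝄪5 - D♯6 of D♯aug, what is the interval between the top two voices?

Those voices are F𝄪5 and D♯6.
6 letter names make it a sixth; at 8 semitones (a half step narrower than major) the quality is minor.

minor 6th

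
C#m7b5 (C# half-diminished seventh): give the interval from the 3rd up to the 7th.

perfect fifth

The chord tones of C# half-diminished seventh are C#-E-G-B.
That puts E below B.
Counting 5 letters and 7 half steps from E gives a perfect fifth.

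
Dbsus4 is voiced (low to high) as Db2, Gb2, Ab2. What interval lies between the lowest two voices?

P4

Those voices are Db2 and Gb2.
From Db to Gb is 5 semitones, exactly the perfect fourth.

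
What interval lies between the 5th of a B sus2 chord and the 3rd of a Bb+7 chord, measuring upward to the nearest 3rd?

minor 6th

The 5th of B sus2 is F#; the 3rd of Bb+7 is D.
From F# to D: 8 semitones over a sixth = minor.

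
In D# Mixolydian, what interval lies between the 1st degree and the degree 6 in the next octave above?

major 13th

Spelling D# Mixolydian: D# E# F## G# A# B# C#.
That puts D# below B#.
Counting 13 letters and 21 half steps from D# gives a major thirteenth.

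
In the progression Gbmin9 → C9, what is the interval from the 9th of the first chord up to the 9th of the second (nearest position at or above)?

Gbmin9 has Ab as its 9th, and C9 has D as its 9th.
4 letter names make it a fourth; at 6 semitones (a half step wider than perfect) the quality is augmented.

augmented 4th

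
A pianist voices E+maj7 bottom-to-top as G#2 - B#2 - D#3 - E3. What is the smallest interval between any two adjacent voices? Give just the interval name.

Adjacent intervals: G#2→B#2 = major third; B#2→D#3 = minor third; D#3→E3 = minor second.
The smallest is D#3 to E3, a minor second (1 semitone).

minor second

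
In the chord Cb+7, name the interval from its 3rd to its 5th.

Spelling the chord: Cb Eb G Bbb.
3rd = Eb; 5th = G.
From Eb to G is 4 semitones, exactly the major third.

major third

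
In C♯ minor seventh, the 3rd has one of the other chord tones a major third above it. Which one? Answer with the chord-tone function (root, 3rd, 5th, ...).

C♯-7 is spelled C♯, E, G♯, B.
The 3rd is E. A major third above E is G♯.
G♯ is the chord's 5th.

5th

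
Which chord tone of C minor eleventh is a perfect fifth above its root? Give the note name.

G

Cm11 is spelled C E♭ G B♭ D F.
The root is C. A perfect fifth above C is G.
G is the chord's 5th.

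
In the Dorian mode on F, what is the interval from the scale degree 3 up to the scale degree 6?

F dorian: F G Ab Bb C D Eb.
The scale degree 3 is Ab and the 6th degree is D.
From Ab to D: 6 semitones over a fourth = augmented.

augmented fourth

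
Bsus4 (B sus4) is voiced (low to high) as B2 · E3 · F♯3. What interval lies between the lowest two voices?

Those voices are B2 and E3.
B up to E spans 4 letter names and 5 semitones — a perfect fourth.

P4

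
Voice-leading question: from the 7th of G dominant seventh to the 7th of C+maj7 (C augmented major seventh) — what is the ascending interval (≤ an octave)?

The 7th of G dominant seventh is F; the 7th of C+maj7 (C augmented major seventh) is B.
F up to B is 6 semitones, a half step wider than a perfect fourth, so the interval is augmented.

augmented fourth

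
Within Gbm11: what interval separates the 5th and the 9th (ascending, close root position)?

perfect fifth

Spelling the chord: Gb-Bbb-Db-Fb-Ab-Cb.
That puts Db below Ab.
Counting 5 letters and 7 half steps from Db gives a perfect fifth.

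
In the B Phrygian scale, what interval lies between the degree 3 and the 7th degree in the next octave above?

perfect twelfth

B phrygian: B C D E F♯ G A.
The degree 3 is D and the scale degree 7 (up an octave) is A.
D up to A spans 12 letter names and 19 semitones — a perfect twelfth.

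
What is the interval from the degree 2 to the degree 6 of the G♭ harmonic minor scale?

G♭ harmonic minor: G♭ A♭ B𝄫 C♭ D♭ E𝄫 F.
The degree 2 is A♭ and the 6th degree is E𝄫.
5 letter names make it a fifth; at 6 semitones (a half step narrower than perfect) the quality is diminished.

diminished fifth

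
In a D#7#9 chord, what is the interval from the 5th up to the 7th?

m3

D#7#9 (D# dominant seventh sharp nine) is spelled D#-F##-A#-C#-E##.
That puts A# below C#.
From A# to C#: 3 semitones over a third = minor.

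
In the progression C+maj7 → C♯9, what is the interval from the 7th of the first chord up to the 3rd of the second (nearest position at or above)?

The 7th of C+maj7 is B; the 3rd of C♯9 is E♯.
4 letter names make it a fourth; at 6 semitones (a half step wider than perfect) the quality is augmented.

A4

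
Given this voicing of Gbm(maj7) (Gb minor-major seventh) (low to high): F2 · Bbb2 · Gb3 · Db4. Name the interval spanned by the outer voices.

minor thirteenth

The outer voices are F2 and Db4.
F up to Db is 20 semitones, a half step narrower than a major thirteenth, so the interval is minor.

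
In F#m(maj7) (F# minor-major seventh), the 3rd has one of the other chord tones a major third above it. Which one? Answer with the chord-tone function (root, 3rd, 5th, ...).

F#m(maj7) (F# minor-major seventh) is spelled F#-A-C#-E#.
The 3rd is A. A major third above A is C#.
C# is the chord's 5th.

5th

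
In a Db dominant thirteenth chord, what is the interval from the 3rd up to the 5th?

Spelling the chord: Db–F–Ab–Cb–Eb–Bb.
So we need the interval from F up to Ab.
From F to Ab: 3 semitones over a third = minor.

minor third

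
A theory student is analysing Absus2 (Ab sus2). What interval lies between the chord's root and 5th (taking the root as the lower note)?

perfect fifth

The chord tones of Absus2 are Ab-Bb-Eb.
That puts Ab below Eb.
Counting 5 letters and 7 half steps from Ab gives a perfect fifth.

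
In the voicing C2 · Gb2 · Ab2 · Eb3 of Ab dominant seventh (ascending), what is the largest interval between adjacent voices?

P5

Adjacent intervals: C2→Gb2 = diminished fifth; Gb2→Ab2 = major second; Ab2→Eb3 = perfect fifth.
The largest is Ab2 to Eb3, a perfect fifth (7 semitones).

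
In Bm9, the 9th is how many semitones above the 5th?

7

Bmin9: B–D–F#–A–C#.
F# to C# is a perfect fifth: 7 semitones.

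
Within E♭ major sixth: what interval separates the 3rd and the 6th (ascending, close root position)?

E♭6: E♭ G B♭ C.
3rd = G; 6th = C.
Counting 4 letters and 5 half steps from G gives a perfect fourth.

P4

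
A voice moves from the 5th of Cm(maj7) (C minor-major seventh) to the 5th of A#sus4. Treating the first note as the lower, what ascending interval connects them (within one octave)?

The 5th of Cm(maj7) (C minor-major seventh) is G; the 5th of A#sus4 is E#.
G up to E# is 10 semitones, a half step wider than a major sixth, so the interval is augmented.

augmented sixth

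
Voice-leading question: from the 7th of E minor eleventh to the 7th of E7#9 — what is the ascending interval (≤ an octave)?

The 7th of E minor eleventh is D; the 7th of E7#9 is D.
From D to D is 0 semitones, exactly the perfect unison.

P1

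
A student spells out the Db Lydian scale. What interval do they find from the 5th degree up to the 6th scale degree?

Spelling the Db Lydian scale: Db Eb F G Ab Bb C.
5th degree = Ab; scale degree 6 = Bb.
Ab up to Bb spans 2 letter names and 2 semitones — a major second.

major second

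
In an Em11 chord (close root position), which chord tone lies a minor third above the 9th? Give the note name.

A

Em11 is spelled E, G, B, D, F♯, A.
The 9th is F♯. A minor third above F♯ is A.
A is the chord's 11th.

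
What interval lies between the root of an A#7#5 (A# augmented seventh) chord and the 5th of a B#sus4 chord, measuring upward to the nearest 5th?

major sixth

The root of A#7#5 (A# augmented seventh) is A#; the 5th of B#sus4 is F##.
Counting 6 letters and 9 half steps from A# gives a major sixth.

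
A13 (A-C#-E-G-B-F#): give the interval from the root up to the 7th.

minor seventh

So we need the interval from A up to G.
7 letter names make it a seventh; at 10 semitones (a half step narrower than major) the quality is minor.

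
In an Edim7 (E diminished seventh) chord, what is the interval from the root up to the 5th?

Spelling the chord: E-G-Bb-Db.
That puts E below Bb.
5 letter names make it a fifth; at 6 semitones (a half step narrower than perfect) the quality is diminished.

diminished fifth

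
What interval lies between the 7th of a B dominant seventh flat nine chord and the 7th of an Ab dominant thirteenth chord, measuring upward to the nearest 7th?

diminished seventh

B dominant seventh flat nine has A as its 7th, and Ab dominant thirteenth has Gb as its 7th.
7 letter names make it a seventh; at 9 semitones (a whole step narrower than major) the quality is diminished.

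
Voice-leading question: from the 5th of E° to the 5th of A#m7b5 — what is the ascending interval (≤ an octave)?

The 5th of E° is Bb; the 5th of A#m7b5 is E.
From Bb to E: 6 semitones over a fourth = augmented.

augmented fourth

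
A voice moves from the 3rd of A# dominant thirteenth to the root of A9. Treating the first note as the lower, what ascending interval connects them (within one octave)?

diminished sixth

A# dominant thirteenth has C## as its 3rd, and A9 has A as its root.
From C## to A: 7 semitones over a sixth = diminished.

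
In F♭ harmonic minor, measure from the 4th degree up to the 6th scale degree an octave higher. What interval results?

F♭ harmonic minor: F♭ G♭ A𝄫 B𝄫 C♭ D𝄫 E♭.
That puts B𝄫 below D𝄫.
B𝄫 up to D𝄫 is 15 semitones, a half step narrower than a major tenth, so the interval is minor.

minor 10th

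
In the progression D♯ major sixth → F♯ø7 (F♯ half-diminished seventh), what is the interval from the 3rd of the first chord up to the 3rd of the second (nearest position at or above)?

d3

The 3rd of D♯ major sixth is F𝄪; the 3rd of F♯ø7 (F♯ half-diminished seventh) is A.
From F𝄪 to A: 2 semitones over a third = diminished.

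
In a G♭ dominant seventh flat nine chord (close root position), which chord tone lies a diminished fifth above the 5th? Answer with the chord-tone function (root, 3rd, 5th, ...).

9th

G♭7b9: G♭, B♭, D♭, F♭, A𝄫.
The 5th is D♭. A diminished fifth above D♭ is A𝄫.
A𝄫 is the chord's 9th.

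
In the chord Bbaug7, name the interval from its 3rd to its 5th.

Bbaug7 (Bb augmented seventh): Bb, D, F#, Ab.
3rd = D; 5th = F#.
From D to F# is 4 semitones, exactly the major third.

major third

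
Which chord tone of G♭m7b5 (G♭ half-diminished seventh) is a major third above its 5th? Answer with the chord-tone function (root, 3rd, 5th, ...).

Spelling the chord: G♭, B𝄫, D𝄫, F♭.
The 5th is D𝄫. A major third above D𝄫 is F♭.
F♭ is the chord's 7th.

7th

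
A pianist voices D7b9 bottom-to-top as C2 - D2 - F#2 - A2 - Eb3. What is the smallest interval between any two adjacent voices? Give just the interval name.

major second

Adjacent intervals: C2→D2 = major second; D2→F#2 = major third; F#2→A2 = minor third; A2→Eb3 = diminished fifth.
The smallest is C2 to D2, a major second (2 semitones).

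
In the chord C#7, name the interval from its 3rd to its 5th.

C#7 (C# dominant seventh) is spelled C#, E#, G#, B.
The 3rd is E# and the 5th is G#.
3 letter names make it a third; at 3 semitones (a half step narrower than major) the quality is minor.

minor 3rd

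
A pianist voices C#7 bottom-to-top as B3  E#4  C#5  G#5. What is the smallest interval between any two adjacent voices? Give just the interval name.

augmented 4th

Adjacent intervals: B3→E#4 = augmented fourth; E#4→C#5 = minor sixth; C#5→G#5 = perfect fifth.
The smallest is B3 to E#4, an augmented fourth (6 semitones).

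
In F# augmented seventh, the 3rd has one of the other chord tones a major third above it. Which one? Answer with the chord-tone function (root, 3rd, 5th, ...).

F#7#5 is spelled F#–A#–C##–E.
The 3rd is A#. A major third above A# is C##.
C## is the chord's 5th.

5th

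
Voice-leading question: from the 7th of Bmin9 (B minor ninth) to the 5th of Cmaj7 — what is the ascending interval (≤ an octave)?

The 7th of Bmin9 (B minor ninth) is A; the 5th of Cmaj7 is G.
A up to G is 10 semitones, a half step narrower than a major seventh, so the interval is minor.

minor seventh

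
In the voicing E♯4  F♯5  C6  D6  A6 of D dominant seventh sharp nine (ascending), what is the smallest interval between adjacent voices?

Adjacent intervals: E♯4→F♯5 = minor ninth; F♯5→C6 = diminished fifth; C6→D6 = major second; D6→A6 = perfect fifth.
The smallest is C6 to D6, a major second (2 semitones).

major second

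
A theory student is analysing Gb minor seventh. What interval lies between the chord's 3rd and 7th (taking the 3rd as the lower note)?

perfect fifth

Gbmin7 (Gb minor seventh): Gb-Bbb-Db-Fb.
3rd = Bbb; 7th = Fb.
Bbb up to Fb spans 5 letter names and 7 semitones — a perfect fifth.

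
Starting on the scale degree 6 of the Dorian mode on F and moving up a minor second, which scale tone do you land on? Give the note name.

Eb

The scale is F G Ab Bb C D Eb.
The scale degree 6 is D; a minor second above that is Eb — scale degree 7.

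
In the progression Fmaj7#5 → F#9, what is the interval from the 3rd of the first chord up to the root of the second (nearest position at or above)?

major sixth

The 3rd of Fmaj7#5 is A; the root of F#9 is F#.
From A to F# is 9 semitones, exactly the major sixth.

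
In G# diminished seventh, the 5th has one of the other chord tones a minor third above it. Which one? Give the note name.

F

G# diminished seventh: G#–B–D–F.
The 5th is D. A minor third above D is F.
F is the chord's 7th.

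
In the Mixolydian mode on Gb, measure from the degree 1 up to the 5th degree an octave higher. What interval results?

perfect twelfth

The scale runs Gb Ab Bb Cb Db Eb Fb.
Degree 1 = Gb; 5th degree (up an octave) = Db.
Gb up to Db spans 12 letter names and 19 semitones — a perfect twelfth.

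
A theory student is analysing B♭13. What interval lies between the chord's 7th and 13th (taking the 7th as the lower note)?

B♭13 is spelled B♭ D F A♭ C G.
The 7th is A♭ and the 13th is G.
Counting 7 letters and 11 half steps from A♭ gives a major seventh.

major seventh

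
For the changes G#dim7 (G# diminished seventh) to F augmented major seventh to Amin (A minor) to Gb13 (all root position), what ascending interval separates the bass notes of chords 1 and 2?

diminished seventh

The roots are G# and F.
From G# to F: 9 semitones over a seventh = diminished.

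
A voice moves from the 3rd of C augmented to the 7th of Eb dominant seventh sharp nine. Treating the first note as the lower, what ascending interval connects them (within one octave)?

C augmented has E as its 3rd, and Eb dominant seventh sharp nine has Db as its 7th.
From E to Db: 9 semitones over a seventh = diminished.

diminished seventh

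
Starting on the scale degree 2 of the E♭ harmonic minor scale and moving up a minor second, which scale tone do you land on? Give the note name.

Gb

The scale is E♭ F G♭ A♭ B♭ C♭ D.
The scale degree 2 is F; a minor second above that is G♭ — scale degree 3.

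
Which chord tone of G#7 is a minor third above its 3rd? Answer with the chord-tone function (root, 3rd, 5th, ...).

5th

Spelling the chord: G#-B#-D#-F#.
The 3rd is B#. A minor third above B# is D#.
D# is the chord's 5th.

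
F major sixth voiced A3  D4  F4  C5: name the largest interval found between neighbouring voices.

perfect fifth

Adjacent intervals: A3→D4 = perfect fourth; D4→F4 = minor third; F4→C5 = perfect fifth.
The largest is F4 to C5, a perfect fifth (7 semitones).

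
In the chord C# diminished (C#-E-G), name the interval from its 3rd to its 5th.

minor third

3rd = E; 5th = G.
From E to G: 3 semitones over a third = minor.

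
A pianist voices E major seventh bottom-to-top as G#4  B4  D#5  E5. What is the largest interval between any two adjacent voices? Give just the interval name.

major third

Adjacent intervals: G#4→B4 = minor third; B4→D#5 = major third; D#5→E5 = minor second.
The largest is B4 to D#5, a major third (4 semitones).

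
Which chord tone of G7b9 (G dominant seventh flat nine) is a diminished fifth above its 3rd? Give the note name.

F

G dominant seventh flat nine is spelled G-B-D-F-Ab.
The 3rd is B. A diminished fifth above B is F.
F is the chord's 7th.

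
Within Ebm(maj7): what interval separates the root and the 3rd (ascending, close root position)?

Ebm(maj7): Eb–Gb–Bb–D.
That puts Eb below Gb.
Eb up to Gb is 3 semitones, a half step narrower than a major third, so the interval is minor.

minor third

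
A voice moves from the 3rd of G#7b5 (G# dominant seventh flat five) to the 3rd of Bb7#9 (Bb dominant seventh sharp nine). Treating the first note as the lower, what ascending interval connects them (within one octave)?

diminished 3rd

The 3rd of G#7b5 (G# dominant seventh flat five) is B#; the 3rd of Bb7#9 (Bb dominant seventh sharp nine) is D.
From B# to D: 2 semitones over a third = diminished.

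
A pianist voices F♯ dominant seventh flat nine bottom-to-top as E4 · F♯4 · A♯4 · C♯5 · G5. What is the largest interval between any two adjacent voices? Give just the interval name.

Adjacent intervals: E4→F♯4 = major second; F♯4→A♯4 = major third; A♯4→C♯5 = minor third; C♯5→G5 = diminished fifth.
The largest is C♯5 to G5, a diminished fifth (6 semitones).

diminished fifth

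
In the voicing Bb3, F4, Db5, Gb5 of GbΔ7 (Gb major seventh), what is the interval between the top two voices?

perfect 4th

Those voices are Db5 and Gb5.
From Db to Gb is 5 semitones, exactly the perfect fourth.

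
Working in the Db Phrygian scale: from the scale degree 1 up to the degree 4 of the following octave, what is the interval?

The scale runs Db Ebb Fb Gb Ab Bbb Cb.
So we need the interval from Db up to Gb.
Counting 11 letters and 17 half steps from Db gives a perfect eleventh.

P11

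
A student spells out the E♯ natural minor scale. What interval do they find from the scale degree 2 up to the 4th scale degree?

The scale runs E♯ F𝄪 G♯ A♯ B♯ C♯ D♯.
Scale degree 2 = F𝄪; 4th degree = A♯.
3 letter names make it a third; at 3 semitones (a half step narrower than major) the quality is minor.

m3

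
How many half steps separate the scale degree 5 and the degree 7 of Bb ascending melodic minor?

The scale is Bb C Db Eb F G A.
F up to A is a major third — 4 semitones.

4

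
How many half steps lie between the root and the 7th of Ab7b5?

Ab7b5 is spelled Ab-C-Ebb-Gb.
Ab to Gb is a minor seventh: 10 semitones.

10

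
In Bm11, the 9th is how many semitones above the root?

The chord tones of Bm11 (B minor eleventh) are B, D, F♯, A, C♯, E.
B to C♯ is a major ninth: 14 semitones.

14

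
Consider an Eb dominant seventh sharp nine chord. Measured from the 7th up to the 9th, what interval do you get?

The chord tones of Eb7#9 (Eb dominant seventh sharp nine) are Eb–G–Bb–Db–F#.
That puts Db below F#.
Db up to F# is 5 semitones, a half step wider than a major third, so the interval is augmented.

A3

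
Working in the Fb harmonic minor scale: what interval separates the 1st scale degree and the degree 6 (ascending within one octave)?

minor sixth

The scale runs Fb Gb Abb Bbb Cb Dbb Eb.
The 1st scale degree is Fb and the 6th degree is Dbb.
Fb up to Dbb is 8 semitones, a half step narrower than a major sixth, so the interval is minor.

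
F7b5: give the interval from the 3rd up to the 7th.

F dominant seventh flat five: F, A, Cb, Eb.
That puts A below Eb.
A up to Eb is 6 semitones, a half step narrower than a perfect fifth, so the interval is diminished.
This 3–7 tritone is the characteristic tension at the heart of the dominant sound.

diminished 5th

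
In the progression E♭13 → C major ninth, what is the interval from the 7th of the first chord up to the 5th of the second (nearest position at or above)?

E♭13 has D♭ as its 7th, and C major ninth has G as its 5th.
4 letter names make it a fourth; at 6 semitones (a half step wider than perfect) the quality is augmented.

augmented fourth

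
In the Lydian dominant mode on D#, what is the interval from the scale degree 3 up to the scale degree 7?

Spelling the Lydian dominant mode on D#: D# E# F## G## A# B# C#.
The scale degree 3 is F## and the degree 7 is C#.
From F## to C#: 6 semitones over a fifth = diminished.

d5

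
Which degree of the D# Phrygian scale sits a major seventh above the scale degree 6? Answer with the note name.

The scale is D# E F# G# A# B C#.
The scale degree 6 is B; a major seventh above that is A# — scale degree 5.

A#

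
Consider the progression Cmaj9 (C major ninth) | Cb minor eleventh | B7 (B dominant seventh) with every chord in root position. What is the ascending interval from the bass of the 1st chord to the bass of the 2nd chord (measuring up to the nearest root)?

diminished 8th

The roots are C and Cb.
C up to Cb is 11 semitones, a half step narrower than a perfect octave, so the interval is diminished.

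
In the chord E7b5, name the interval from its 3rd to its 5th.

Spelling the chord: E-G#-Bb-D.
That puts G# below Bb.
G# up to Bb is 2 semitones, a whole step narrower than a major third, so the interval is diminished.

diminished third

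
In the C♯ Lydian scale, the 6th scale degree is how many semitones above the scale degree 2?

7

The scale is C♯ D♯ E♯ F𝄪 G♯ A♯ B♯.
D♯ up to A♯ is a perfect fifth — 7 semitones.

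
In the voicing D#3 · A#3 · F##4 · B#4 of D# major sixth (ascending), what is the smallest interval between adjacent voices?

Adjacent intervals: D#3→A#3 = perfect fifth; A#3→F##4 = major sixth; F##4→B#4 = perfect fourth.
The smallest is F##4 to B#4, a perfect fourth (5 semitones).

P4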